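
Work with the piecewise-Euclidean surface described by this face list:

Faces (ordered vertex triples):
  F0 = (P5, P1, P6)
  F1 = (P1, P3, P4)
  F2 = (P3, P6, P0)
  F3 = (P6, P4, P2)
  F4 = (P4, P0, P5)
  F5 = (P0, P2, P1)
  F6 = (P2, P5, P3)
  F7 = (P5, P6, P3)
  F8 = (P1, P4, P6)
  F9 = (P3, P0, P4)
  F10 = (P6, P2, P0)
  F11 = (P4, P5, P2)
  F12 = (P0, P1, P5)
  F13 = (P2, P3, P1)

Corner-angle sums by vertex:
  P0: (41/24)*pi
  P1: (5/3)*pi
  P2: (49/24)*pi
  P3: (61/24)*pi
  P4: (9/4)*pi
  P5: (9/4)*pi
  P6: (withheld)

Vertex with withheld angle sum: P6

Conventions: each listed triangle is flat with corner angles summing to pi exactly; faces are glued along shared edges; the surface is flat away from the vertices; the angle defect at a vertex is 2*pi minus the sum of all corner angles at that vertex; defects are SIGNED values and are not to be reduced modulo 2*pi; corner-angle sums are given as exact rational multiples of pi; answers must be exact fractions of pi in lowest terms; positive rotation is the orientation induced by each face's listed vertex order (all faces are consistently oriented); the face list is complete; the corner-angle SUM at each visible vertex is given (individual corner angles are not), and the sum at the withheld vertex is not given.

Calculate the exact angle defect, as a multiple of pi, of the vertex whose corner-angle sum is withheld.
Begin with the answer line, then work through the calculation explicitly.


Answer: defect(P6) = (11/24)*pi

V = 7, E = 21, F = 14; chi = V - E + F = 0
Gauss-Bonnet: total defect = 2*pi*chi = 0; visible defects sum to (-11/24)*pi


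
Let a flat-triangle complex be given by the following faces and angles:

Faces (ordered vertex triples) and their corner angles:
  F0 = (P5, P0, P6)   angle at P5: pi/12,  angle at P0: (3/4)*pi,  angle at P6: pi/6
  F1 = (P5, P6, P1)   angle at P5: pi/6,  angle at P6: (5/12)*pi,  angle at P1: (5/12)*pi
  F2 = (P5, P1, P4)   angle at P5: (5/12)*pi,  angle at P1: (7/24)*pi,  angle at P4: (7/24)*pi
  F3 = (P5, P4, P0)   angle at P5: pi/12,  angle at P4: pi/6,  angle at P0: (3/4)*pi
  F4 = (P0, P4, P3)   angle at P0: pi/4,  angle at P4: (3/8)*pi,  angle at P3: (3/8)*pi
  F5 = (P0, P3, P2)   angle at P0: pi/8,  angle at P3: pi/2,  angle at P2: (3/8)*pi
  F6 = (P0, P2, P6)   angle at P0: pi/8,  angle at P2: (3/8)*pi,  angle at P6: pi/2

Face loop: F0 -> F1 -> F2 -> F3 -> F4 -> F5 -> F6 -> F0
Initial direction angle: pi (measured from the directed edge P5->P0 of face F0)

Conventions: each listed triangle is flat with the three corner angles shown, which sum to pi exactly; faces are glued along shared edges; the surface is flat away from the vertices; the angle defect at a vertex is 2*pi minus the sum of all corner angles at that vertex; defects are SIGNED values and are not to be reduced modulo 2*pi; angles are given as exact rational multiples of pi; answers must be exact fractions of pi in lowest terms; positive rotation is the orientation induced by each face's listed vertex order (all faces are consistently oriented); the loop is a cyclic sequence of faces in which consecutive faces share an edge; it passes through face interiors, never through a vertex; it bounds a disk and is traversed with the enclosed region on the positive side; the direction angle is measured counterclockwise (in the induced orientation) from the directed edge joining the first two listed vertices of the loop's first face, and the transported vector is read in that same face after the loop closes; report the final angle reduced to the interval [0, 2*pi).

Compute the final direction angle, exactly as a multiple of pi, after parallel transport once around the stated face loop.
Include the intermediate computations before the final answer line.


enclosed vertex P0: corner angles sum to 2*pi, defect = 2*pi - 2*pi = 0
enclosed vertex P5: corner angles sum to (3/4)*pi, defect = 2*pi - (3/4)*pi = (5/4)*pi
the final direction is the initial angle plus the enclosed defects, taken mod 2*pi in the induced orientation
final angle = pi + (5/4)*pi = pi/4 (mod 2*pi)

Answer: final direction angle = pi/4


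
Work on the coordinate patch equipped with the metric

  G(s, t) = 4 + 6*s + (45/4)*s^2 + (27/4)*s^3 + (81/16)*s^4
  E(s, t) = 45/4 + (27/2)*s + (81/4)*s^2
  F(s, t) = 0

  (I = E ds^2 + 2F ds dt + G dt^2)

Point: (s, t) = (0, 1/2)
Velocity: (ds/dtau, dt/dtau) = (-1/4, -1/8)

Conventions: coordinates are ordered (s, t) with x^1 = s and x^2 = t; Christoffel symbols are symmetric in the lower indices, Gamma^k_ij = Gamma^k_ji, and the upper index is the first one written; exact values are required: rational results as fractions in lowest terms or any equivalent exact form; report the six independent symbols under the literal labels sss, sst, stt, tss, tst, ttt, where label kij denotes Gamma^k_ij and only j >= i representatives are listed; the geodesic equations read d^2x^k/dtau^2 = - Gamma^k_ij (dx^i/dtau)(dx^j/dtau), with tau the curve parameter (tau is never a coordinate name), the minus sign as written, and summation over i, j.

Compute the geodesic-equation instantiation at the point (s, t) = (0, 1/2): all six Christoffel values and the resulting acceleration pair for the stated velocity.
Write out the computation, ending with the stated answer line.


E = 45/4, F = 0, G = 4 at the point
E_s = 27/2, E_t = 0, F_s = 0, F_t = 0, G_s = 6, G_t = 0
EG - F^2 = 45;  g^inv = (1/45) * [[4, 0], [0, 45/4]]
first-kind symbols [ij,l] = (1/2)(d_i g_jl + d_j g_il - d_l g_ij): [ss,s] = E_s/2 = 27/4, [ss,t] = F_s - E_t/2 = 0, [st,s] = E_t/2 = 0, [st,t] = G_s/2 = 3, [tt,s] = F_t - G_s/2 = -3, [tt,t] = G_t/2 = 0
Gamma^s_ij = (G*[ij,s] - F*[ij,t])/(EG - F^2), Gamma^t_ij = (E*[ij,t] - F*[ij,s])/(EG - F^2)
Gamma_sss = 3/5, Gamma_sst = 0, Gamma_stt = -4/15, Gamma_tss = 0, Gamma_tst = 3/4, Gamma_ttt = 0
d^2s/dtau^2 = -(Gamma_sss*(-1/4)^2 + 2*Gamma_sst*(-1/4)*(-1/8) + Gamma_stt*(-1/8)^2) = -1/30
d^2t/dtau^2 = -(Gamma_tss*(-1/4)^2 + 2*Gamma_tst*(-1/4)*(-1/8) + Gamma_ttt*(-1/8)^2) = -3/64

Answer: Gamma_sss = 3/5, Gamma_sst = 0, Gamma_stt = -4/15, Gamma_tss = 0, Gamma_tst = 3/4, Gamma_ttt = 0; accelerations (d^2s/dtau^2, d^2t/dtau^2) = (-1/30, -3/64)


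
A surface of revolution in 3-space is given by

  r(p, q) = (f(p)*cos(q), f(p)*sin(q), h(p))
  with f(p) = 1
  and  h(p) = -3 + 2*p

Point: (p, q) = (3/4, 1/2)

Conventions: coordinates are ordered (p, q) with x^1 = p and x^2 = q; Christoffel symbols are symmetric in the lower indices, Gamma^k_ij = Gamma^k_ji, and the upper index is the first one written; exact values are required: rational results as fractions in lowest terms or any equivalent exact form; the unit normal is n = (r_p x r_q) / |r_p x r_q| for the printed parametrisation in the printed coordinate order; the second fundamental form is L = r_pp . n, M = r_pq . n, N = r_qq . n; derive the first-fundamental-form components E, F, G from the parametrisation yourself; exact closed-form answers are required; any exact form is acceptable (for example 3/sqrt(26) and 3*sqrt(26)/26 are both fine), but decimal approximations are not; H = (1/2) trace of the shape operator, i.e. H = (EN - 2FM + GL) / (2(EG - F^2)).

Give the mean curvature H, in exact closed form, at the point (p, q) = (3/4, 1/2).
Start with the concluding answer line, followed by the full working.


Answer: H = 1/2

f = 1, f' = 0, f'' = 0, h' = 2, h'' = 0
E = 4, F = 0, G = 1; answer radicand W^2 = 4
unnormalised second-form numerators: l = 0, m = 0, n = 2; L = l/sqrt(4), and similarly M = m/sqrt(W^2), N = n/sqrt(W^2)
H = (E*n - 2*F*m + G*l) / (2*(EG - F^2)*sqrt(W^2)); E*n - 2*F*m + G*l = 8, EG - F^2 = 4, so H = (1)/sqrt(4)


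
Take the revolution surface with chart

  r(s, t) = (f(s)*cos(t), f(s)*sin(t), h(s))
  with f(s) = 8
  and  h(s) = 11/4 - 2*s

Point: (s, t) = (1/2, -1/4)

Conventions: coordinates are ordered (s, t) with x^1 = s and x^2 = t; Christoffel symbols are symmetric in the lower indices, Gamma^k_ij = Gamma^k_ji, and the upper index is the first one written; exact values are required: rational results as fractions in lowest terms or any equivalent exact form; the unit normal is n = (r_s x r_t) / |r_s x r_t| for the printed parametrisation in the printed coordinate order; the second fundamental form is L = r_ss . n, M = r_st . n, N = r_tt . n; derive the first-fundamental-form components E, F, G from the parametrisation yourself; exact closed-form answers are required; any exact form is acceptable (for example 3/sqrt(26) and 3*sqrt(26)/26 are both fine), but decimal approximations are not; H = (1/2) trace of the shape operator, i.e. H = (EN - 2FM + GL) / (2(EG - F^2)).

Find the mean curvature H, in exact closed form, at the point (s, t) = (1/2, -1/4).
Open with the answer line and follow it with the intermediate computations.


Answer: H = -1/16

f = 8, f' = 0, f'' = 0, h' = -2, h'' = 0
E = 4, F = 0, G = 64; answer radicand W^2 = 4
unnormalised second-form numerators: l = 0, m = 0, n = -16; L = l/sqrt(4), and similarly M = m/sqrt(W^2), N = n/sqrt(W^2)
H = (E*n - 2*F*m + G*l) / (2*(EG - F^2)*sqrt(W^2)); E*n - 2*F*m + G*l = -64, EG - F^2 = 256, so H = (-1/8)/sqrt(4)


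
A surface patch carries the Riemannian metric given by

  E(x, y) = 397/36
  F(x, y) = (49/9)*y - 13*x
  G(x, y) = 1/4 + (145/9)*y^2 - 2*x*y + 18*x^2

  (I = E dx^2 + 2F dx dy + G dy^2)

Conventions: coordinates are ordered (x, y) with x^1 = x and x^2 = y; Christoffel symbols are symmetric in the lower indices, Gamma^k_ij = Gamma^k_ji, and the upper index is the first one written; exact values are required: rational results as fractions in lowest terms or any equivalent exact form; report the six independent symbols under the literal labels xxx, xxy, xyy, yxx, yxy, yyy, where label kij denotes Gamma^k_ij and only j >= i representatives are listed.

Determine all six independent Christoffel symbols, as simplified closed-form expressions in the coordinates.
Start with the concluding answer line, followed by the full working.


Answer: Gamma_xxx = (-24336*x + 10192*y)/(4248*x^2 + 17208*x*y + 21316*y^2 + 397), Gamma_xxy = (33696*x^2 - 15984*x*y + 784*y^2)/(4248*x^2 + 17208*x*y + 21316*y^2 + 397), Gamma_xyy = (-46656*x^3 + 7776*x^2*y + 12240*x^2 - 42048*x*y^2 + 29376*x*y - 648*x + 2320*y^3 + 36*y + 196)/(4248*x^2 + 17208*x*y + 21316*y^2 + 397), Gamma_yxx = -20644/(4248*x^2 + 17208*x*y + 21316*y^2 + 397), Gamma_yxy = (28584*x - 1588*y)/(4248*x^2 + 17208*x*y + 21316*y^2 + 397), Gamma_yyy = (-33696*x^2 + 15984*x*y + 8604*x - 784*y^2 + 21316*y)/(4248*x^2 + 17208*x*y + 21316*y^2 + 397)

E = 397/36; F = (49/9)*y - 13*x; G = 1/4 + (145/9)*y^2 - 2*x*y + 18*x^2
Gamma^k_ij = (1/2) g^{kl} (d_i g_jl + d_j g_il - d_l g_ij), with g^inv = (1/(EG-F^2)) [[G, -F], [-F, E]]
first partials: E_x = 0, E_y = 0, F_x = -13, F_y = 49/9, G_x = -2*y + 36*x, G_y = (290/9)*y - 2*x
D = EG - F^2 = 397/144 + (5329/36)*y^2 + (239/2)*x*y + (59/2)*x^2
expanded: Gamma^x_xx = (G E_x - 2F F_x + F E_y)/(2D), Gamma^x_xy = (G E_y - F G_x)/(2D), Gamma^x_yy = (2G F_y - G G_x - F G_y)/(2D), Gamma^y_xx = (2E F_x - E E_y - F E_x)/(2D), Gamma^y_xy = (E G_x - F E_y)/(2D), Gamma^y_yy = (E G_y - 2F F_y + F G_x)/(2D); substitute and cancel common factors


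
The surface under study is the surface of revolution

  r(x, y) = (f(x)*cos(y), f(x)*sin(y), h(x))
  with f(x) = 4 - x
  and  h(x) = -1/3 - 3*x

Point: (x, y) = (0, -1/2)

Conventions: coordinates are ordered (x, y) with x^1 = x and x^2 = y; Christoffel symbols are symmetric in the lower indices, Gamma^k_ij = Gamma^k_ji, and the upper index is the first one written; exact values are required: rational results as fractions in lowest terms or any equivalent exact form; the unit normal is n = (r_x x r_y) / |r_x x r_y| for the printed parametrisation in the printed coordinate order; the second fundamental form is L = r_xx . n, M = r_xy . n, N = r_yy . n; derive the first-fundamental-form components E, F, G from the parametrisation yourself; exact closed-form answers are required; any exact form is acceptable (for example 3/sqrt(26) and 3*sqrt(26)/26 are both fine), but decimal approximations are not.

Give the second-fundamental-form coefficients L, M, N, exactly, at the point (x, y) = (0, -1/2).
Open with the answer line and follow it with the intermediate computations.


Answer: L = 0, M = 0, N = -6*sqrt(10)/5

f = 4, f' = -1, f'' = 0, h' = -3, h'' = 0
E = 10, F = 0, G = 16; answer radicand W^2 = 10
unnormalised second-form numerators: l = 0, m = 0, n = -12; L = l/sqrt(10), and similarly M = m/sqrt(W^2), N = n/sqrt(W^2)


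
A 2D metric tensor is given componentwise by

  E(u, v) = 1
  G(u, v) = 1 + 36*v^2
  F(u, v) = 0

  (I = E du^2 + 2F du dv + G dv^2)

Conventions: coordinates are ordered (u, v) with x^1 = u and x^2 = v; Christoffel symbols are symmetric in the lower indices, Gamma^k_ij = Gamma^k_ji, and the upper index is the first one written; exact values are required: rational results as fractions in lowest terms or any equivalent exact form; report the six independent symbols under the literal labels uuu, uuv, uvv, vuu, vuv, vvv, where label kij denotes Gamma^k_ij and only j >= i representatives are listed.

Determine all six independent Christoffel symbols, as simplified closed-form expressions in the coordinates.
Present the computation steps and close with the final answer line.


E = 1; F = 0; G = 1 + 36*v^2
Gamma^k_ij = (1/2) g^{kl} (d_i g_jl + d_j g_il - d_l g_ij), with g^inv = (1/(EG-F^2)) [[G, -F], [-F, E]]
first partials: E_u = 0, E_v = 0, F_u = 0, F_v = 0, G_u = 0, G_v = 72*v
D = EG - F^2 = 1 + 36*v^2
expanded: Gamma^u_uu = (G E_u - 2F F_u + F E_v)/(2D), Gamma^u_uv = (G E_v - F G_u)/(2D), Gamma^u_vv = (2G F_v - G G_u - F G_v)/(2D), Gamma^v_uu = (2E F_u - E E_v - F E_u)/(2D), Gamma^v_uv = (E G_u - F E_v)/(2D), Gamma^v_vv = (E G_v - 2F F_v + F G_u)/(2D); substitute and cancel common factors

Answer: Gamma_uuu = 0, Gamma_uuv = 0, Gamma_uvv = 0, Gamma_vuu = 0, Gamma_vuv = 0, Gamma_vvv = 36*v/(36*v^2 + 1)


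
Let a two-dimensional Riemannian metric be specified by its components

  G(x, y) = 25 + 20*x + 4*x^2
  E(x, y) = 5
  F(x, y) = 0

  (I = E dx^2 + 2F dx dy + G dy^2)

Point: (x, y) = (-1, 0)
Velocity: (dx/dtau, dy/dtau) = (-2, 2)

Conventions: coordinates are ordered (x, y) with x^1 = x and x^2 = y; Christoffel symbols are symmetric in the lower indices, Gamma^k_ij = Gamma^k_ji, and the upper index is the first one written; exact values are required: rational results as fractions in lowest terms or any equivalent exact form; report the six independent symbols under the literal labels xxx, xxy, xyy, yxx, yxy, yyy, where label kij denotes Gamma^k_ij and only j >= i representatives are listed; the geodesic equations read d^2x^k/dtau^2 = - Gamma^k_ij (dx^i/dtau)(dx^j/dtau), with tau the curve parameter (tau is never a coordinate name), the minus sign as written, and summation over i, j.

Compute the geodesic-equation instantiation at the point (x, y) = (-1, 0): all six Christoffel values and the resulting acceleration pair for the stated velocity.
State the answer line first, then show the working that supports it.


Answer: Gamma_xxx = 0, Gamma_xxy = 0, Gamma_xyy = -6/5, Gamma_yxx = 0, Gamma_yxy = 2/3, Gamma_yyy = 0; accelerations (d^2x/dtau^2, d^2y/dtau^2) = (24/5, 16/3)

E = 5, F = 0, G = 9 at the point
E_x = 0, E_y = 0, F_x = 0, F_y = 0, G_x = 12, G_y = 0
EG - F^2 = 45;  g^inv = (1/45) * [[9, 0], [0, 5]]
first-kind symbols [ij,l] = (1/2)(d_i g_jl + d_j g_il - d_l g_ij): [xx,x] = E_x/2 = 0, [xx,y] = F_x - E_y/2 = 0, [xy,x] = E_y/2 = 0, [xy,y] = G_x/2 = 6, [yy,x] = F_y - G_x/2 = -6, [yy,y] = G_y/2 = 0
Gamma^x_ij = (G*[ij,x] - F*[ij,y])/(EG - F^2), Gamma^y_ij = (E*[ij,y] - F*[ij,x])/(EG - F^2)
Gamma_xxx = 0, Gamma_xxy = 0, Gamma_xyy = -6/5, Gamma_yxx = 0, Gamma_yxy = 2/3, Gamma_yyy = 0
d^2x/dtau^2 = -(Gamma_xxx*(-2)^2 + 2*Gamma_xxy*(-2)*(2) + Gamma_xyy*(2)^2) = 24/5
d^2y/dtau^2 = -(Gamma_yxx*(-2)^2 + 2*Gamma_yxy*(-2)*(2) + Gamma_yyy*(2)^2) = 16/3


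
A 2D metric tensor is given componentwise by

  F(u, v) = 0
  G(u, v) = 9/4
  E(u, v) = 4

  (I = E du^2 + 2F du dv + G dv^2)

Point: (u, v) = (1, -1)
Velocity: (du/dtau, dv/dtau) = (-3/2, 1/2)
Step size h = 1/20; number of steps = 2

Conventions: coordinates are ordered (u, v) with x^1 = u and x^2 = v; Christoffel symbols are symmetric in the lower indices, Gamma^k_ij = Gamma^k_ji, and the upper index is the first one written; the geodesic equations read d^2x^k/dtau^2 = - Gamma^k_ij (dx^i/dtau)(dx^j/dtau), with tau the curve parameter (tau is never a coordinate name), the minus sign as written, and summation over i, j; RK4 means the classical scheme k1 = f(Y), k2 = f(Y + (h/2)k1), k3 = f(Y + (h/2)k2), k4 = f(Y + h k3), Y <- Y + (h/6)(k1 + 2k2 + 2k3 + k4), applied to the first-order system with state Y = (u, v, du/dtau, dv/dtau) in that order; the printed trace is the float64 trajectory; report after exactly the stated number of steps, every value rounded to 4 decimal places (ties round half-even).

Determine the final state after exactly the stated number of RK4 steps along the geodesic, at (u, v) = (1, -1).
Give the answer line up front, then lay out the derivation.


Answer: u = 0.8500, v = -0.9500, du/dtau = -1.5000, dv/dtau = 0.5000

f(Y) = (du/dtau, dv/dtau, -Gamma^u_ij Y'^i Y'^j, -Gamma^v_ij Y'^i Y'^j) with the Gammas evaluated at the stage position; h = 0.050000; intermediate values shown to 6 dp
step 0: u = 1.0000, v = -1.0000, du/dtau = -1.5000, dv/dtau = 0.5000
step 1:
  k1: at (u, v) = (1.000000, -1.000000), (du/dtau, dv/dtau) = (-1.500000, 0.500000); Gamma_uuu = 0.000000, Gamma_uuv = 0.000000, Gamma_uvv = 0.000000, Gamma_vuu = 0.000000, Gamma_vuv = 0.000000, Gamma_vvv = 0.000000; k1 = (-1.500000, 0.500000, 0.000000, 0.000000)
  k2: at (u, v) = (0.962500, -0.987500), (du/dtau, dv/dtau) = (-1.500000, 0.500000); Gamma_uuu = 0.000000, Gamma_uuv = 0.000000, Gamma_uvv = 0.000000, Gamma_vuu = 0.000000, Gamma_vuv = 0.000000, Gamma_vvv = 0.000000; k2 = (-1.500000, 0.500000, 0.000000, 0.000000)
  k3: at (u, v) = (0.962500, -0.987500), (du/dtau, dv/dtau) = (-1.500000, 0.500000); Gamma_uuu = 0.000000, Gamma_uuv = 0.000000, Gamma_uvv = 0.000000, Gamma_vuu = 0.000000, Gamma_vuv = 0.000000, Gamma_vvv = 0.000000; k3 = (-1.500000, 0.500000, 0.000000, 0.000000)
  k4: at (u, v) = (0.925000, -0.975000), (du/dtau, dv/dtau) = (-1.500000, 0.500000); Gamma_uuu = 0.000000, Gamma_uuv = 0.000000, Gamma_uvv = 0.000000, Gamma_vuu = 0.000000, Gamma_vuv = 0.000000, Gamma_vvv = 0.000000; k4 = (-1.500000, 0.500000, 0.000000, 0.000000)
  Y <- Y + (h/6)(k1 + 2k2 + 2k3 + k4): u = 0.9250, v = -0.9750, du/dtau = -1.5000, dv/dtau = 0.5000
step 2:
  k1: at (u, v) = (0.925000, -0.975000), (du/dtau, dv/dtau) = (-1.500000, 0.500000); Gamma_uuu = 0.000000, Gamma_uuv = 0.000000, Gamma_uvv = 0.000000, Gamma_vuu = 0.000000, Gamma_vuv = 0.000000, Gamma_vvv = 0.000000; k1 = (-1.500000, 0.500000, 0.000000, 0.000000)
  k2: at (u, v) = (0.887500, -0.962500), (du/dtau, dv/dtau) = (-1.500000, 0.500000); Gamma_uuu = 0.000000, Gamma_uuv = 0.000000, Gamma_uvv = 0.000000, Gamma_vuu = 0.000000, Gamma_vuv = 0.000000, Gamma_vvv = 0.000000; k2 = (-1.500000, 0.500000, 0.000000, 0.000000)
  k3: at (u, v) = (0.887500, -0.962500), (du/dtau, dv/dtau) = (-1.500000, 0.500000); Gamma_uuu = 0.000000, Gamma_uuv = 0.000000, Gamma_uvv = 0.000000, Gamma_vuu = 0.000000, Gamma_vuv = 0.000000, Gamma_vvv = 0.000000; k3 = (-1.500000, 0.500000, 0.000000, 0.000000)
  k4: at (u, v) = (0.850000, -0.950000), (du/dtau, dv/dtau) = (-1.500000, 0.500000); Gamma_uuu = 0.000000, Gamma_uuv = 0.000000, Gamma_uvv = 0.000000, Gamma_vuu = 0.000000, Gamma_vuv = 0.000000, Gamma_vvv = 0.000000; k4 = (-1.500000, 0.500000, 0.000000, 0.000000)
  Y <- Y + (h/6)(k1 + 2k2 + 2k3 + k4): u = 0.8500, v = -0.9500, du/dtau = -1.5000, dv/dtau = 0.5000


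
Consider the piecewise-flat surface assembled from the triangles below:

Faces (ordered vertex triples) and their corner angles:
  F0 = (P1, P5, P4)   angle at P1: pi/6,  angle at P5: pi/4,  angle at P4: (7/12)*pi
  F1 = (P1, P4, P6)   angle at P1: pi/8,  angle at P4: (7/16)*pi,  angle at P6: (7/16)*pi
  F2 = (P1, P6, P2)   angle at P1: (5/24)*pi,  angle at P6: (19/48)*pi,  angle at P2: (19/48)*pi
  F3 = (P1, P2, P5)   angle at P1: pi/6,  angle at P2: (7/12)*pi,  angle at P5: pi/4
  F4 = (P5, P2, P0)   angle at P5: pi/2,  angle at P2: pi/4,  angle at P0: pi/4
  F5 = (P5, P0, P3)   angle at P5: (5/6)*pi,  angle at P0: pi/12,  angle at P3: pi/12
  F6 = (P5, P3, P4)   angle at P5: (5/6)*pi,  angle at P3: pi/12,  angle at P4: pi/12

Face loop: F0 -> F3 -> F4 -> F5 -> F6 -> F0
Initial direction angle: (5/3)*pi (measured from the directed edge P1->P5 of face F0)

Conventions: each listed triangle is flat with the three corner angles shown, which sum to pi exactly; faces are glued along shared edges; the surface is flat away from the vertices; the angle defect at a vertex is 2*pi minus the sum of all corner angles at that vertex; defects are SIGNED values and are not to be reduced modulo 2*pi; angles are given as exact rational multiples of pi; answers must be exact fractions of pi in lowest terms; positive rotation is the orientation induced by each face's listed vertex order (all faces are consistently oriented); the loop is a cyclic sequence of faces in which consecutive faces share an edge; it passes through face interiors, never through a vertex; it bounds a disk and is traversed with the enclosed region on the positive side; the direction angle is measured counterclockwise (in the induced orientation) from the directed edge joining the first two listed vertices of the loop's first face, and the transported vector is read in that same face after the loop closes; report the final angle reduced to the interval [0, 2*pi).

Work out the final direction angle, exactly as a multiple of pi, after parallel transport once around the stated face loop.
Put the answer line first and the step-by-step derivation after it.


Answer: final direction angle = pi

enclosed vertex P5: corner angles sum to (8/3)*pi, defect = 2*pi - (8/3)*pi = (-2/3)*pi
final direction = starting direction + enclosed defect total, reduced mod 2*pi (induced orientation)
final angle = (5/3)*pi - (2/3)*pi = pi (mod 2*pi)


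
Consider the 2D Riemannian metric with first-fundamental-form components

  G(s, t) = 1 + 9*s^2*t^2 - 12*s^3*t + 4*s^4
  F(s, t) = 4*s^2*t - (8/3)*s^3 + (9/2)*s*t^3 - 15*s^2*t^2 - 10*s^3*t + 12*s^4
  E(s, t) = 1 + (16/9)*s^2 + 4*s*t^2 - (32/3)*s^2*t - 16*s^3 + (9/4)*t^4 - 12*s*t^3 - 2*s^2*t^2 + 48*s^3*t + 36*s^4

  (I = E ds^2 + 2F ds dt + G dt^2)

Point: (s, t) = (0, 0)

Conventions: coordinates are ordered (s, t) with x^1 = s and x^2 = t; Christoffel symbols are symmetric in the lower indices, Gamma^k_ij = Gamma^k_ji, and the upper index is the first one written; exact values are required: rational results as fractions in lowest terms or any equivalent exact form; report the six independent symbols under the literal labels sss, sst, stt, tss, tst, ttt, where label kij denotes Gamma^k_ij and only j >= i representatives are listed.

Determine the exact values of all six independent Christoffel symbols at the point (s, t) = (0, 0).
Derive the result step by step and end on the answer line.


E = 1, F = 0, G = 1 at the point
E_s = 0, E_t = 0, F_s = 0, F_t = 0, G_s = 0, G_t = 0
EG - F^2 = 1;  g^inv = (1) * [[1, 0], [0, 1]]
first-kind symbols [ij,l] = (1/2)(d_i g_jl + d_j g_il - d_l g_ij): [ss,s] = E_s/2 = 0, [ss,t] = F_s - E_t/2 = 0, [st,s] = E_t/2 = 0, [st,t] = G_s/2 = 0, [tt,s] = F_t - G_s/2 = 0, [tt,t] = G_t/2 = 0
Gamma^s_ij = (G*[ij,s] - F*[ij,t])/(EG - F^2), Gamma^t_ij = (E*[ij,t] - F*[ij,s])/(EG - F^2)

Answer: Gamma_sss = 0, Gamma_sst = 0, Gamma_stt = 0, Gamma_tss = 0, Gamma_tst = 0, Gamma_ttt = 0


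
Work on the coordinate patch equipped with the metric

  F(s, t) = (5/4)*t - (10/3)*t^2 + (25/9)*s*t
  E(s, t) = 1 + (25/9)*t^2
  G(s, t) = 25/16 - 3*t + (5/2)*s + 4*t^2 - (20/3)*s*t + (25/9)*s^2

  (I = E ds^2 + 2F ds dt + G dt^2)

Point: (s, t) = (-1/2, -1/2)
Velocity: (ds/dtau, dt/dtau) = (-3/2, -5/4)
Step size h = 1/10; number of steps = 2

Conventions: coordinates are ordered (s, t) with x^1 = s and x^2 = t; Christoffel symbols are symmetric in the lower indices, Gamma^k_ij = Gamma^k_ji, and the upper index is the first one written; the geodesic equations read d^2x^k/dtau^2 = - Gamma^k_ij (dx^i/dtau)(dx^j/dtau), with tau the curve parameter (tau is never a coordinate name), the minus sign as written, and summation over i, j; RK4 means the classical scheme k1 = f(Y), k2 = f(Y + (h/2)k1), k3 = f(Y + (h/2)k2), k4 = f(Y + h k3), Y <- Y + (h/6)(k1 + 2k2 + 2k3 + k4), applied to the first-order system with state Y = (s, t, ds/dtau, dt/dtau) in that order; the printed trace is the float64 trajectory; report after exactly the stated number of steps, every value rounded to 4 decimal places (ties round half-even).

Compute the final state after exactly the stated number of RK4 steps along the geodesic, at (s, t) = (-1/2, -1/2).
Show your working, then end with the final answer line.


f(Y) = (ds/dtau, dt/dtau, -Gamma^s_ij Y'^i Y'^j, -Gamma^t_ij Y'^i Y'^j) with the Gammas evaluated at the stage position; h = 0.100000; intermediate values shown to 6 dp
step 0: s = -0.5000, t = -0.5000, ds/dtau = -1.5000, dt/dtau = -1.2500
step 1:
  k1: at (s, t) = (-0.500000, -0.500000), (ds/dtau, dt/dtau) = (-1.500000, -1.250000); Gamma_sss = 0.000000, Gamma_sst = -0.547945, Gamma_stt = 0.657534, Gamma_tss = 0.000000, Gamma_tst = 0.602740, Gamma_ttt = -0.723288; k1 = (-1.500000, -1.250000, 1.027397, -1.130137)
  k2: at (s, t) = (-0.575000, -0.562500), (ds/dtau, dt/dtau) = (-1.448630, -1.306507); Gamma_sss = 0.000000, Gamma_sst = -0.574621, Gamma_stt = 0.689545, Gamma_tss = 0.000000, Gamma_tst = 0.561852, Gamma_ttt = -0.674222; k2 = (-1.448630, -1.306507, 0.998081, -0.975901)
  k3: at (s, t) = (-0.572432, -0.565325), (ds/dtau, dt/dtau) = (-1.450096, -1.298795); Gamma_sss = 0.000000, Gamma_sst = -0.571796, Gamma_stt = 0.686156, Gamma_tss = 0.000000, Gamma_tst = 0.562323, Gamma_ttt = -0.674787; k3 = (-1.450096, -1.298795, 0.996362, -0.979854)
  k4: at (s, t) = (-0.645010, -0.629880), (ds/dtau, dt/dtau) = (-1.400364, -1.347985); Gamma_sss = 0.000000, Gamma_sst = -0.587960, Gamma_stt = 0.705552, Gamma_tss = 0.000000, Gamma_tst = 0.523521, Gamma_ttt = -0.628225; k4 = (-1.400364, -1.347985, 0.937715, -0.834944)
  Y <- Y + (h/6)(k1 + 2k2 + 2k3 + k4): s = -0.6450, t = -0.6301, ds/dtau = -1.4008, dt/dtau = -1.3479
step 2:
  k1: at (s, t) = (-0.644964, -0.630143), (ds/dtau, dt/dtau) = (-1.400767, -1.347943); Gamma_sss = 0.000000, Gamma_sst = -0.587801, Gamma_stt = 0.705361, Gamma_tss = 0.000000, Gamma_tst = 0.523498, Gamma_ttt = -0.628198; k1 = (-1.400767, -1.347943, 0.938111, -0.835485)
  k2: at (s, t) = (-0.715002, -0.697540), (ds/dtau, dt/dtau) = (-1.353861, -1.389717); Gamma_sss = 0.000000, Gamma_sst = -0.594258, Gamma_stt = 0.713110, Gamma_tss = 0.000000, Gamma_tst = 0.487346, Gamma_ttt = -0.584815; k2 = (-1.353861, -1.389717, 0.858936, -0.704406)
  k3: at (s, t) = (-0.712657, -0.699629), (ds/dtau, dt/dtau) = (-1.357820, -1.383163); Gamma_sss = 0.000000, Gamma_sst = -0.591756, Gamma_stt = 0.710108, Gamma_tss = 0.000000, Gamma_tst = 0.487949, Gamma_ttt = -0.585539; k3 = (-1.357820, -1.383163, 0.864204, -0.712603)
  k4: at (s, t) = (-0.780746, -0.768460), (ds/dtau, dt/dtau) = (-1.314346, -1.419203); Gamma_sss = 0.000000, Gamma_sst = -0.590990, Gamma_stt = 0.709189, Gamma_tss = 0.000000, Gamma_tst = 0.454826, Gamma_ttt = -0.545791; k4 = (-1.314346, -1.419203, 0.776374, -0.597497)
  Y <- Y + (h/6)(k1 + 2k2 + 2k3 + k4): s = -0.7806, t = -0.7687, ds/dtau = -1.3148, dt/dtau = -1.4191

Answer: s = -0.7806, t = -0.7687, ds/dtau = -1.3148, dt/dtau = -1.4191


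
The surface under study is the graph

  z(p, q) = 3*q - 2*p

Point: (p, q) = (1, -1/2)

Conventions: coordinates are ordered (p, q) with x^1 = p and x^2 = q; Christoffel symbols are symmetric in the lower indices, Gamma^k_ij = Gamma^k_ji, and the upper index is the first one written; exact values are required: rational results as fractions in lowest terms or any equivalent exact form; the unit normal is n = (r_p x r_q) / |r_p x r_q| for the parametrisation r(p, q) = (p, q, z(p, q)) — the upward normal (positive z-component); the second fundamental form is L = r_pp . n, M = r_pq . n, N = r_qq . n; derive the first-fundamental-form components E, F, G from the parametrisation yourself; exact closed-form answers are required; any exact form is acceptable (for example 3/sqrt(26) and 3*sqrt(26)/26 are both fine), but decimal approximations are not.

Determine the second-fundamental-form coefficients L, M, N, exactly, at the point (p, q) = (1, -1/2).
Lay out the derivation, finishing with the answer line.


z_p = -2, z_q = 3, z_pp = 0, z_pq = 0, z_qq = 0
E = 5, F = -6, G = 10; answer radicand W^2 = 14
unnormalised second-form numerators: l = 0, m = 0, n = 0; L = l/sqrt(14), and similarly M = m/sqrt(W^2), N = n/sqrt(W^2)

Answer: L = 0, M = 0, N = 0


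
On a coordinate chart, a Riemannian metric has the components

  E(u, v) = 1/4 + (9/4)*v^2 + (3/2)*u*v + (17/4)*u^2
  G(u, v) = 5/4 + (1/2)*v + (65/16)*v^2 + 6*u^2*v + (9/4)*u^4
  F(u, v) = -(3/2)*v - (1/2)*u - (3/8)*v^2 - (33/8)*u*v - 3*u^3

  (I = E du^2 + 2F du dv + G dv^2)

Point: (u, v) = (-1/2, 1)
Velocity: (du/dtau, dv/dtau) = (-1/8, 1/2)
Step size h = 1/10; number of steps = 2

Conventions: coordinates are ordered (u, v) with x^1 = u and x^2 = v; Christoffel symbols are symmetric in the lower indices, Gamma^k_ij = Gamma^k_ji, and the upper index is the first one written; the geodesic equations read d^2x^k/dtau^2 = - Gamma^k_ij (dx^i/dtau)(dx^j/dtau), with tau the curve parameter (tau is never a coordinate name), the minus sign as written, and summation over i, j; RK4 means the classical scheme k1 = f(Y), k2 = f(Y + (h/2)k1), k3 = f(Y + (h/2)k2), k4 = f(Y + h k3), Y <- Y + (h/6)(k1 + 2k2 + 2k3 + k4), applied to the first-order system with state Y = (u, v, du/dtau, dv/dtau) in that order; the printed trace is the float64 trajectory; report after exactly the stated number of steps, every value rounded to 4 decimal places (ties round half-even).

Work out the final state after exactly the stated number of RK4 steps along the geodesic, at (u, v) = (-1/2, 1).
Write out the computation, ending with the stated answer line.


f(Y) = (du/dtau, dv/dtau, -Gamma^u_ij Y'^i Y'^j, -Gamma^v_ij Y'^i Y'^j) with the Gammas evaluated at the stage position; h = 0.100000; intermediate values shown to 6 dp
step 0: u = -0.5000, v = 1.0000, du/dtau = -0.1250, dv/dtau = 0.5000
step 1:
  k1: at (u, v) = (-0.500000, 1.000000), (du/dtau, dv/dtau) = (-0.125000, 0.500000); Gamma_uuu = -0.154601, Gamma_uuv = 0.830920, Gamma_uvv = 1.036413, Gamma_vuu = -1.157150, Gamma_vuv = -0.568570, Gamma_vvv = 0.566261; k1 = (-0.125000, 0.500000, -0.152823, -0.194556)
  k2: at (u, v) = (-0.506250, 1.025000), (du/dtau, dv/dtau) = (-0.132641, 0.490272); Gamma_uuu = -0.140913, Gamma_uuv = 0.823819, Gamma_uvv = 1.041146, Gamma_vuu = -1.140134, Gamma_vuv = -0.567231, Gamma_vvv = 0.554060; k2 = (-0.132641, 0.490272, -0.140631, -0.186893)
  k3: at (u, v) = (-0.506632, 1.024514), (du/dtau, dv/dtau) = (-0.132032, 0.490655); Gamma_uuu = -0.140451, Gamma_uuv = 0.824348, Gamma_uvv = 1.042460, Gamma_vuu = -1.140473, Gamma_vuv = -0.568030, Gamma_vvv = 0.553596; k3 = (-0.132032, 0.490655, -0.141711, -0.186989)
  k4: at (u, v) = (-0.513203, 1.049066), (du/dtau, dv/dtau) = (-0.139171, 0.481301); Gamma_uuu = -0.127203, Gamma_uuv = 0.817684, Gamma_uvv = 1.047857, Gamma_vuu = -1.124065, Gamma_vuv = -0.567256, Gamma_vvv = 0.541287; k4 = (-0.139171, 0.481301, -0.130731, -0.179611)
  Y <- Y + (h/6)(k1 + 2k2 + 2k3 + k4): u = -0.5132, v = 1.0491, du/dtau = -0.1391, dv/dtau = 0.4813
step 2:
  k1: at (u, v) = (-0.513225, 1.049053), (du/dtau, dv/dtau) = (-0.139137, 0.481301); Gamma_uuu = -0.127174, Gamma_uuv = 0.817707, Gamma_uvv = 1.047925, Gamma_vuu = -1.124074, Gamma_vuv = -0.567295, Gamma_vvv = 0.541258; k1 = (-0.139137, 0.481301, -0.130772, -0.179602)
  k2: at (u, v) = (-0.520182, 1.073118), (du/dtau, dv/dtau) = (-0.145676, 0.472321); Gamma_uuu = -0.114237, Gamma_uuv = 0.811580, Gamma_uvv = 1.054222, Gamma_vuu = -1.108299, Gamma_vuv = -0.567188, Gamma_vvv = 0.528757; k2 = (-0.145676, 0.472321, -0.121076, -0.172491)
  k3: at (u, v) = (-0.520509, 1.072669), (du/dtau, dv/dtau) = (-0.145191, 0.472677); Gamma_uuu = -0.113855, Gamma_uuv = 0.812061, Gamma_uvv = 1.055361, Gamma_vuu = -1.108603, Gamma_vuv = -0.567863, Gamma_vvv = 0.528363; k3 = (-0.145191, 0.472677, -0.121931, -0.172622)
  k4: at (u, v) = (-0.527744, 1.096320), (du/dtau, dv/dtau) = (-0.151330, 0.464039); Gamma_uuu = -0.101333, Gamma_uuv = 0.806384, Gamma_uvv = 1.062257, Gamma_vuu = -1.093396, Gamma_vuv = -0.568200, Gamma_vvv = 0.515804; k4 = (-0.151330, 0.464039, -0.113164, -0.165831)
  Y <- Y + (h/6)(k1 + 2k2 + 2k3 + k4): u = -0.5278, v = 1.0963, du/dtau = -0.1513, dv/dtau = 0.4640

Answer: u = -0.5278, v = 1.0963, du/dtau = -0.1513, dv/dtau = 0.4640


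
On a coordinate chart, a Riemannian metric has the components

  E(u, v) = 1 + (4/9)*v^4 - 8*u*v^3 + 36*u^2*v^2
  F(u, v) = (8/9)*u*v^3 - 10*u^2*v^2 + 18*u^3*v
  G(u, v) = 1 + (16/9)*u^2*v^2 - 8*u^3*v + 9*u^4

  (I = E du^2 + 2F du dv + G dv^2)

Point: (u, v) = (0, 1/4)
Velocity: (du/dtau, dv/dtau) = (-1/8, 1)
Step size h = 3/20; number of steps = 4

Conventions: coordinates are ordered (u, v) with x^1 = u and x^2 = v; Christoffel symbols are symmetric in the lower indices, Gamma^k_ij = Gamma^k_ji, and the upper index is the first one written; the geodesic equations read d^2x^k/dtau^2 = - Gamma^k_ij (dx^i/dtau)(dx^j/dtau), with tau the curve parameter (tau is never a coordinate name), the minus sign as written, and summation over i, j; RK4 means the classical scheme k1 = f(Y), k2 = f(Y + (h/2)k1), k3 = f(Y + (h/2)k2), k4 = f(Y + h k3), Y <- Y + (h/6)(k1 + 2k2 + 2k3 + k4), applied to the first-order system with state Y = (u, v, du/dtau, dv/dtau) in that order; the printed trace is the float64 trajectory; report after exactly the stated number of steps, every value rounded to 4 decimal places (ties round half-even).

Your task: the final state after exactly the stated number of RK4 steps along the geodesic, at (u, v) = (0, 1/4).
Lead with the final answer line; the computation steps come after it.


Answer: u = -0.0649, v = 0.8491, du/dtau = -0.0723, dv/dtau = 0.9948

f(Y) = (du/dtau, dv/dtau, -Gamma^u_ij Y'^i Y'^j, -Gamma^v_ij Y'^i Y'^j) with the Gammas evaluated at the stage position; h = 0.150000; intermediate values shown to 6 dp
step 0: u = 0.0000, v = 0.2500, du/dtau = -0.1250, dv/dtau = 1.0000
step 1:
  k1: at (u, v) = (0.000000, 0.250000), (du/dtau, dv/dtau) = (-0.125000, 1.000000); Gamma_uuu = -0.062392, Gamma_uuv = 0.013865, Gamma_uvv = 0.000000, Gamma_vuu = 0.000000, Gamma_vuv = 0.000000, Gamma_vvv = 0.000000; k1 = (-0.125000, 1.000000, 0.004441, 0.000000)
  k2: at (u, v) = (-0.009375, 0.325000), (du/dtau, dv/dtau) = (-0.124667, 1.000000); Gamma_uuu = -0.171608, Gamma_uuv = 0.043085, Gamma_uvv = -0.001100, Gamma_vuu = 0.008370, Gamma_vuv = -0.002101, Gamma_vvv = 0.000054; k2 = (-0.124667, 1.000000, 0.014510, -0.000708)
  k3: at (u, v) = (-0.009350, 0.325000), (du/dtau, dv/dtau) = (-0.123912, 0.999947); Gamma_uuu = -0.171515, Gamma_uuv = 0.043049, Gamma_uvv = -0.001097, Gamma_vuu = 0.008346, Gamma_vuv = -0.002095, Gamma_vvv = 0.000053; k3 = (-0.123912, 0.999947, 0.014398, -0.000701)
  k4: at (u, v) = (-0.018587, 0.399992), (du/dtau, dv/dtau) = (-0.122840, 0.999895); Gamma_uuu = -0.354877, Gamma_uuv = 0.095352, Gamma_uvv = -0.003665, Gamma_vuu = 0.025687, Gamma_vuv = -0.006902, Gamma_vvv = 0.000265; k4 = (-0.122840, 0.999895, 0.032442, -0.002348)
  Y <- Y + (h/6)(k1 + 2k2 + 2k3 + k4): u = -0.0186, v = 0.4000, du/dtau = -0.1226, dv/dtau = 0.9999
step 2:
  k1: at (u, v) = (-0.018625, 0.399995), (du/dtau, dv/dtau) = (-0.122633, 0.999871); Gamma_uuu = -0.355089, Gamma_uuv = 0.095443, Gamma_uvv = -0.003674, Gamma_vuu = 0.025744, Gamma_vuv = -0.006920, Gamma_vvv = 0.000266; k1 = (-0.122633, 0.999871, 0.032419, -0.002350)
  k2: at (u, v) = (-0.027822, 0.474985), (du/dtau, dv/dtau) = (-0.120201, 0.999695); Gamma_uuu = -0.621578, Gamma_uuv = 0.174537, Gamma_uvv = -0.008091, Gamma_vuu = 0.053966, Gamma_vuv = -0.015153, Gamma_vvv = 0.000702; k2 = (-0.120201, 0.999695, 0.059013, -0.005124)
  k3: at (u, v) = (-0.027640, 0.474972), (du/dtau, dv/dtau) = (-0.118207, 0.999487); Gamma_uuu = -0.620272, Gamma_uuv = 0.173934, Gamma_uvv = -0.008021, Gamma_vuu = 0.053581, Gamma_vuv = -0.015025, Gamma_vvv = 0.000693; k3 = (-0.118207, 0.999487, 0.057779, -0.004991)
  k4: at (u, v) = (-0.036356, 0.549918), (du/dtau, dv/dtau) = (-0.113966, 0.999122); Gamma_uuu = -0.960753, Gamma_uuv = 0.277018, Gamma_uvv = -0.014115, Gamma_vuu = 0.091492, Gamma_vuv = -0.026380, Gamma_vvv = 0.001344; k4 = (-0.113966, 0.999122, 0.089654, -0.008538)
  Y <- Y + (h/6)(k1 + 2k2 + 2k3 + k4): u = -0.0365, v = 0.5499, du/dtau = -0.1137, dv/dtau = 0.9991
step 3:
  k1: at (u, v) = (-0.036460, 0.549929), (du/dtau, dv/dtau) = (-0.113741, 0.999093); Gamma_uuu = -0.961628, Gamma_uuv = 0.277451, Gamma_uvv = -0.014168, Gamma_vuu = 0.091773, Gamma_vuv = -0.026478, Gamma_vvv = 0.001352; k1 = (-0.113741, 0.999093, 0.089641, -0.008555)
  k2: at (u, v) = (-0.044991, 0.624861), (du/dtau, dv/dtau) = (-0.107018, 0.998451); Gamma_uuu = -1.356172, Gamma_uuv = 0.399018, Gamma_uvv = -0.021699, Gamma_vuu = 0.137700, Gamma_vuv = -0.040514, Gamma_vvv = 0.002203; k2 = (-0.107018, 0.998451, 0.122436, -0.012432)
  k3: at (u, v) = (-0.044487, 0.624812), (du/dtau, dv/dtau) = (-0.104558, 0.998161); Gamma_uuu = -1.351875, Gamma_uuv = 0.396670, Gamma_uvv = -0.021390, Gamma_vuu = 0.136121, Gamma_vuv = -0.039941, Gamma_vvv = 0.002154; k3 = (-0.104558, 0.998161, 0.118888, -0.011971)
  k4: at (u, v) = (-0.052144, 0.699653), (du/dtau, dv/dtau) = (-0.095908, 0.997297); Gamma_uuu = -1.759974, Gamma_uuv = 0.522274, Gamma_uvv = -0.029148, Gamma_vuu = 0.183346, Gamma_vuv = -0.054408, Gamma_vvv = 0.003037; k4 = (-0.095908, 0.997297, 0.145089, -0.015115)
  Y <- Y + (h/6)(k1 + 2k2 + 2k3 + k4): u = -0.0523, v = 0.6997, du/dtau = -0.0958, dv/dtau = 0.9973
step 4:
  k1: at (u, v) = (-0.052280, 0.699669), (du/dtau, dv/dtau) = (-0.095807, 0.997281); Gamma_uuu = -1.761026, Gamma_uuv = 0.522926, Gamma_uvv = -0.029241, Gamma_vuu = 0.183809, Gamma_vuv = -0.054581, Gamma_vvv = 0.003052; k1 = (-0.095807, 0.997281, 0.145174, -0.015153)
  k2: at (u, v) = (-0.059466, 0.774465), (du/dtau, dv/dtau) = (-0.084919, 0.996145); Gamma_uuu = -2.148572, Gamma_uuv = 0.642434, Gamma_uvv = -0.036661, Gamma_vuu = 0.228823, Gamma_vuv = -0.068419, Gamma_vvv = 0.003904; k2 = (-0.084919, 0.996145, 0.160561, -0.017100)
  k3: at (u, v) = (-0.058649, 0.774380), (du/dtau, dv/dtau) = (-0.083765, 0.995999); Gamma_uuu = -2.143878, Gamma_uuv = 0.638788, Gamma_uvv = -0.036082, Gamma_vuu = 0.226019, Gamma_vuv = -0.067344, Gamma_vvv = 0.003804; k3 = (-0.083765, 0.995999, 0.157424, -0.016596)
  k4: at (u, v) = (-0.064845, 0.849069), (du/dtau, dv/dtau) = (-0.072193, 0.994792); Gamma_uuu = -2.481215, Gamma_uuv = 0.740876, Gamma_uvv = -0.042110, Gamma_vuu = 0.263203, Gamma_vuv = -0.078591, Gamma_vvv = 0.004467; k4 = (-0.072193, 0.994792, 0.161019, -0.017081)
  Y <- Y + (h/6)(k1 + 2k2 + 2k3 + k4): u = -0.0649, v = 0.8491, du/dtau = -0.0723, dv/dtau = 0.9948


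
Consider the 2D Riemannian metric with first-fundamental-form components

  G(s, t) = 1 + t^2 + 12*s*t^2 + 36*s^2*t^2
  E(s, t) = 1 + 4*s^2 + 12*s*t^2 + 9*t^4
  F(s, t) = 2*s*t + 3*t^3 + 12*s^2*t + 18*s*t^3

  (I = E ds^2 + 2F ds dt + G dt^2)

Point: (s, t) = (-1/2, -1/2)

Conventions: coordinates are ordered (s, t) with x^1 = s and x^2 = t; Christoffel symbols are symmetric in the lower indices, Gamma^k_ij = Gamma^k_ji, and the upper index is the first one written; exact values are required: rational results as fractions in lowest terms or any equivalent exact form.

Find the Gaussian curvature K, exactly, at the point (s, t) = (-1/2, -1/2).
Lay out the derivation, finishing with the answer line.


E = 17/16, F = -1/4, G = 2, EG - F^2 = 33/16 at the point
E_s = -1, E_t = 3/2, F_s = 11/4, F_t = -5/2, G_s = -6, G_t = -4
E_tt = 15, F_st = 7/2, G_ss = 18
K follows from Brioschi's formula, (det M1 - det M2)/(EG - F^2)^2.
M1 = [[-E_tt/2 + F_st - G_ss/2, E_s/2, F_s - E_t/2], [F_t - G_s/2, E, F], [G_t/2, F, G]] = [[-13, -1/2, 2], [1/2, 17/16, -1/4], [-2, -1/4, 2]]; det M1 = -361/16
M2 = [[0, E_t/2, G_s/2], [E_t/2, E, F], [G_s/2, F, G]] = [[0, 3/4, -3], [3/4, 17/16, -1/4], [-3, -1/4, 2]]; det M2 = -153/16
det M1 - det M2 = -13; K = -13 / (33/16)^2 = -3328/1089

Answer: K = -3328/1089


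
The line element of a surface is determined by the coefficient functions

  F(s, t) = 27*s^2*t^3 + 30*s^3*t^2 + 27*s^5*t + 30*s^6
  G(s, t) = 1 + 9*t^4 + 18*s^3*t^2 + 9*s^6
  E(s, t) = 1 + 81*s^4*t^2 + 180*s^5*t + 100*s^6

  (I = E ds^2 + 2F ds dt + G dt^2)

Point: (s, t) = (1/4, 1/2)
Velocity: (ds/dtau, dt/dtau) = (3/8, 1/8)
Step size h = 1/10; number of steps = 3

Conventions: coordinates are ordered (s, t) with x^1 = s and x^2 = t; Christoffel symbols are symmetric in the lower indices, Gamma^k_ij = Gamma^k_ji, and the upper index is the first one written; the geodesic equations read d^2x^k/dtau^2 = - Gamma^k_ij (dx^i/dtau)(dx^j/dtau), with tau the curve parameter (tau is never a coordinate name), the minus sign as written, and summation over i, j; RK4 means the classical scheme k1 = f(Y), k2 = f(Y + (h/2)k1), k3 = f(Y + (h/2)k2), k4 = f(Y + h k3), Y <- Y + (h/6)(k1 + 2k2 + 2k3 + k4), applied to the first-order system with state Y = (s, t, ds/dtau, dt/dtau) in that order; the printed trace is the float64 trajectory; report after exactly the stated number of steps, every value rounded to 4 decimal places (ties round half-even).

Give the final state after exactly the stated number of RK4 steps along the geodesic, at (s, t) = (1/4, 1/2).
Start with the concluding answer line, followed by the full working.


Answer: s = 0.3532, t = 0.5245, ds/dtau = 0.3090, dt/dtau = 0.0421

f(Y) = (ds/dtau, dt/dtau, -Gamma^s_ij Y'^i Y'^j, -Gamma^t_ij Y'^i Y'^j) with the Gammas evaluated at the stage position; h = 0.100000; intermediate values shown to 6 dp
step 0: s = 0.2500, t = 0.5000, ds/dtau = 0.3750, dt/dtau = 0.1250
step 1:
  k1: at (s, t) = (0.250000, 0.500000), (ds/dtau, dt/dtau) = (0.375000, 0.125000); Gamma_sss = 0.988103, Gamma_sst = 0.134741, Gamma_stt = 0.718621, Gamma_tss = 1.799759, Gamma_tst = 0.245422, Gamma_ttt = 1.308916; k1 = (0.375000, 0.125000, -0.162812, -0.296551)
  k2: at (s, t) = (0.268750, 0.506250), (ds/dtau, dt/dtau) = (0.366859, 0.110172); Gamma_sss = 1.233480, Gamma_sst = 0.173711, Gamma_stt = 0.811714, Gamma_tss = 1.949978, Gamma_tst = 0.274615, Gamma_ttt = 1.283219; k2 = (0.366859, 0.110172, -0.189903, -0.300214)
  k3: at (s, t) = (0.268343, 0.505509), (ds/dtau, dt/dtau) = (0.365505, 0.109989); Gamma_sss = 1.228389, Gamma_sst = 0.172989, Gamma_stt = 0.809609, Gamma_tss = 1.944787, Gamma_tst = 0.273876, Gamma_ttt = 1.281775; k3 = (0.365505, 0.109989, -0.187808, -0.297338)
  k4: at (s, t) = (0.286550, 0.510999), (ds/dtau, dt/dtau) = (0.356219, 0.095266); Gamma_sss = 1.484770, Gamma_sst = 0.215188, Gamma_stt = 0.892779, Gamma_tss = 2.068652, Gamma_tst = 0.299809, Gamma_ttt = 1.243861; k4 = (0.356219, 0.095266, -0.211113, -0.294133)
  Y <- Y + (h/6)(k1 + 2k2 + 2k3 + k4): s = 0.2866, t = 0.5110, ds/dtau = 0.3562, dt/dtau = 0.0952
step 2:
  k1: at (s, t) = (0.286599, 0.511010), (ds/dtau, dt/dtau) = (0.356178, 0.095237); Gamma_sss = 1.485476, Gamma_sst = 0.215306, Gamma_stt = 0.892987, Gamma_tss = 2.068938, Gamma_tst = 0.299874, Gamma_ttt = 1.243733; k1 = (0.356178, 0.095237, -0.211157, -0.294095)
  k2: at (s, t) = (0.304408, 0.515772), (ds/dtau, dt/dtau) = (0.345620, 0.080532); Gamma_sss = 1.746298, Gamma_sst = 0.259788, Gamma_stt = 0.963990, Gamma_tss = 2.164262, Gamma_tst = 0.321966, Gamma_ttt = 1.194715; k2 = (0.345620, 0.080532, -0.229314, -0.284199)
  k3: at (s, t) = (0.303880, 0.515036), (ds/dtau, dt/dtau) = (0.344712, 0.081027); Gamma_sss = 1.739295, Gamma_sst = 0.258706, Gamma_stt = 0.961940, Gamma_tss = 2.159773, Gamma_tst = 0.321248, Gamma_ttt = 1.194490; k3 = (0.344712, 0.081027, -0.227441, -0.282425)
  k4: at (s, t) = (0.321070, 0.519113), (ds/dtau, dt/dtau) = (0.333433, 0.066994); Gamma_sss = 1.992887, Gamma_sst = 0.303471, Gamma_stt = 1.018796, Gamma_tss = 2.226188, Gamma_tst = 0.338998, Gamma_ttt = 1.138064; k4 = (0.333433, 0.066994, -0.239695, -0.267756)
  Y <- Y + (h/6)(k1 + 2k2 + 2k3 + k4): s = 0.3211, t = 0.5191, ds/dtau = 0.3334, dt/dtau = 0.0670
step 3:
  k1: at (s, t) = (0.321104, 0.519099), (ds/dtau, dt/dtau) = (0.333438, 0.066985); Gamma_sss = 1.993409, Gamma_sst = 0.303570, Gamma_stt = 1.018890, Gamma_tss = 2.226221, Gamma_tst = 0.339024, Gamma_ttt = 1.137887; k1 = (0.333438, 0.066985, -0.239762, -0.267764)
  k2: at (s, t) = (0.337776, 0.522448), (ds/dtau, dt/dtau) = (0.321450, 0.053597); Gamma_sss = 2.234079, Gamma_sst = 0.347619, Gamma_stt = 1.061205, Gamma_tss = 2.264680, Gamma_tst = 0.352381, Gamma_ttt = 1.075741; k2 = (0.321450, 0.053597, -0.245874, -0.249242)
  k3: at (s, t) = (0.337176, 0.521779), (ds/dtau, dt/dtau) = (0.321144, 0.054523); Gamma_sss = 2.226598, Gamma_sst = 0.346373, Gamma_stt = 1.059803, Gamma_tss = 2.261921, Gamma_tst = 0.351868, Gamma_ttt = 1.076616; k3 = (0.321144, 0.054523, -0.244918, -0.248803)
  k4: at (s, t) = (0.353218, 0.524551), (ds/dtau, dt/dtau) = (0.308946, 0.042105); Gamma_sss = 2.447812, Gamma_sst = 0.388328, Gamma_stt = 1.088453, Gamma_tss = 2.276605, Gamma_tst = 0.361167, Gamma_ttt = 1.012324; k4 = (0.308946, 0.042105, -0.245671, -0.228488)
  Y <- Y + (h/6)(k1 + 2k2 + 2k3 + k4): s = 0.3532, t = 0.5245, ds/dtau = 0.3090, dt/dtau = 0.0421
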